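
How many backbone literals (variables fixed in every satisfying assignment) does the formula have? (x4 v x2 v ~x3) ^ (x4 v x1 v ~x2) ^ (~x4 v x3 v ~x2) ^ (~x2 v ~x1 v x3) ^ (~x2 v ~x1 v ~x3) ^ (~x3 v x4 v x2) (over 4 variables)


Find all satisfying assignments: 7 model(s).
Check which variables have the same value in every model.
No variable is fixed across all models.
Backbone size = 0.

0


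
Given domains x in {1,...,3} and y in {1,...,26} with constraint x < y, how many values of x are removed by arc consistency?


For the constraint x < y, x needs a supporting value in y's domain.
x can be at most 25 (one less than y's maximum).
Valid x values from domain: 3 out of 3.
Pruned = 3 - 3 = 0.

0


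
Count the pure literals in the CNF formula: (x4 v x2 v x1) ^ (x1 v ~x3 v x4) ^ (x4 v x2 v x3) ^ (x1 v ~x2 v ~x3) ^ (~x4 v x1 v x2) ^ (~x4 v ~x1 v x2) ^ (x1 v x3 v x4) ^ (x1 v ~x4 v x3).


A pure literal appears in only one polarity across all clauses.
No pure literals found.
Count = 0.

0


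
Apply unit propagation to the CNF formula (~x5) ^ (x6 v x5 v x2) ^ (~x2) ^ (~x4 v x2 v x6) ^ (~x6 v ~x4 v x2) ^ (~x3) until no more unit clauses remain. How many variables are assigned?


Unit propagation repeatedly assigns the literal in any unit clause, then simplifies.
Assignments in order: x5 = F, x2 = F, x6 = T, x4 = F, x3 = F.
No further unit clauses remain.
Total variables assigned = 5.

5


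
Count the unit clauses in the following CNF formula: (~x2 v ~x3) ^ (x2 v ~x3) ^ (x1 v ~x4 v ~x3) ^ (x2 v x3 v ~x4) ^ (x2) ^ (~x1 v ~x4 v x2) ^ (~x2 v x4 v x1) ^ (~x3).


A unit clause contains exactly one literal.
Unit clauses found: (x2), (~x3).
Count = 2.

2


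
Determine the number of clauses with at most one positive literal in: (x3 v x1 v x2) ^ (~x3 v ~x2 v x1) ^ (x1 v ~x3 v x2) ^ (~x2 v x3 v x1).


A Horn clause has at most one positive literal.
Clause 1: 3 positive lit(s) -> not Horn
Clause 2: 1 positive lit(s) -> Horn
Clause 3: 2 positive lit(s) -> not Horn
Clause 4: 2 positive lit(s) -> not Horn
Total Horn clauses = 1.

1


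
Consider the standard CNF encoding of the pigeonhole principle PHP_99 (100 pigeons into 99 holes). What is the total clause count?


The PHP encoding has two parts:
1) At-least-one-hole clauses: 100 (one per pigeon, each with 99 literals).
2) At-most-one-pigeon-per-hole clauses: 99 holes * C(100,2) = 99 * 4950 = 490050.
Total clauses = 100 + 490050 = 490150.

490150


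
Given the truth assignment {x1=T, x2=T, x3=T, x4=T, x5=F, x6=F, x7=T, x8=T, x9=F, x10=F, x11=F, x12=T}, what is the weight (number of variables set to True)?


The weight is the number of variables assigned True.
True variables: x1, x2, x3, x4, x7, x8, x12.
Weight = 7.

7


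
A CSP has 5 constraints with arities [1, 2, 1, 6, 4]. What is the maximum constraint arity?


The arities are: 1, 2, 1, 6, 4.
Scan for the maximum value.
Maximum arity = 6.

6


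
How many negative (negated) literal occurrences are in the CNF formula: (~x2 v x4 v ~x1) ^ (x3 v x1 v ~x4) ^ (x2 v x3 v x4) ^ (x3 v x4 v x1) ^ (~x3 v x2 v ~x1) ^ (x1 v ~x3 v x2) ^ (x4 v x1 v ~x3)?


Scan each clause for negated literals.
Clause 1: 2 negative; Clause 2: 1 negative; Clause 3: 0 negative; Clause 4: 0 negative; Clause 5: 2 negative; Clause 6: 1 negative; Clause 7: 1 negative.
Total negative literal occurrences = 7.

7


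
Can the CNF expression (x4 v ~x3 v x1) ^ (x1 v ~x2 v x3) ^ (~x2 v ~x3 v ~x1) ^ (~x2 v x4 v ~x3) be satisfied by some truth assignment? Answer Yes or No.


Check all 16 possible truth assignments.
Number of satisfying assignments found: 10.
The formula is satisfiable.

Yes


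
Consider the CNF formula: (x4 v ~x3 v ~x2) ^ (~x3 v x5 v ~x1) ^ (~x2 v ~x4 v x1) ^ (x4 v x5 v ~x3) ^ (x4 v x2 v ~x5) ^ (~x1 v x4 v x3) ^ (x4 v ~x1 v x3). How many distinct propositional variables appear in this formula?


Identify each distinct variable in the formula.
Variables found: x1, x2, x3, x4, x5.
Total distinct variables = 5.

5


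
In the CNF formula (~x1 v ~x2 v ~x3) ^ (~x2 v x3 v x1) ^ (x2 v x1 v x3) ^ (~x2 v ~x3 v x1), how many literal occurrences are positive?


Scan each clause for unnegated literals.
Clause 1: 0 positive; Clause 2: 2 positive; Clause 3: 3 positive; Clause 4: 1 positive.
Total positive literal occurrences = 6.

6


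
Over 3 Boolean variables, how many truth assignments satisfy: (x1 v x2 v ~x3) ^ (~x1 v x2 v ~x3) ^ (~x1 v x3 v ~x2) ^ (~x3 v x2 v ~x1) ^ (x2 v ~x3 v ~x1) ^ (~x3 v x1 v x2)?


Enumerate all 8 truth assignments over 3 variables.
Test each against every clause.
Satisfying assignments found: 5.

5


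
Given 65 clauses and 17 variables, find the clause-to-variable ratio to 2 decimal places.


Clause-to-variable ratio = clauses / variables.
65 / 17 = 3.82.

3.82


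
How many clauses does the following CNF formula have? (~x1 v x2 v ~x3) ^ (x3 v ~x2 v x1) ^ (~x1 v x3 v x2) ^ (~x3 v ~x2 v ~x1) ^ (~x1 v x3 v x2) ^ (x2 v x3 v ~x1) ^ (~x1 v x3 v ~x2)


Each group enclosed in parentheses joined by ^ is one clause.
Counting the conjuncts: 7 clauses.

7


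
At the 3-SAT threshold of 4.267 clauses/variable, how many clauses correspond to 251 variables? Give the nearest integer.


The 3-SAT phase transition occurs at approximately 4.267 clauses per variable.
m = 4.267 * 251 = 1071.017.
Rounded to nearest integer: 1071.

1071


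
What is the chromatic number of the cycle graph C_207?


An odd cycle cannot be 2-colored: alternating two colors around the cycle returns to the start with a conflict.
Since 207 is odd, three colors are required (and three suffice).
Chromatic number = 3.

3


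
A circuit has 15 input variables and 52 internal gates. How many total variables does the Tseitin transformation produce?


The Tseitin transformation introduces one auxiliary variable per gate.
Total variables = inputs + gates = 15 + 52 = 67.

67


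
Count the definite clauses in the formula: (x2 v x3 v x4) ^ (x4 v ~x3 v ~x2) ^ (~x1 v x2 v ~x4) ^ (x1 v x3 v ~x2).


A definite clause has exactly one positive literal.
Clause 1: 3 positive -> not definite
Clause 2: 1 positive -> definite
Clause 3: 1 positive -> definite
Clause 4: 2 positive -> not definite
Definite clause count = 2.

2


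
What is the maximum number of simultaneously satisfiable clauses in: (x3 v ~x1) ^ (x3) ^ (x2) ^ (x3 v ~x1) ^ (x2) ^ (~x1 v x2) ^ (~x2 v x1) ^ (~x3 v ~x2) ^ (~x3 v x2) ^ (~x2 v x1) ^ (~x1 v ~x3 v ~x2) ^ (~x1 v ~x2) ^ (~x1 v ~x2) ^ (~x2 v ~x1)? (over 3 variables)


Enumerate all 8 truth assignments.
For each, count how many of the 14 clauses are satisfied.
The formula is not fully satisfiable, so the maximum is below 14.
Maximum simultaneously satisfiable clauses = 11.

11


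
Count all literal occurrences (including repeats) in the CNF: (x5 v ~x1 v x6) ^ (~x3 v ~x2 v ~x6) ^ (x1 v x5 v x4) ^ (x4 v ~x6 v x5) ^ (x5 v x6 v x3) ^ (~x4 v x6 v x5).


Clause lengths: 3, 3, 3, 3, 3, 3.
Sum = 3 + 3 + 3 + 3 + 3 + 3 = 18.

18


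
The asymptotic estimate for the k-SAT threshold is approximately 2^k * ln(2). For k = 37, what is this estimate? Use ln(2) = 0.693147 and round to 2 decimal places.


Using the asymptotic formula: threshold ~ 2^k * ln(2).
2^37 = 137438953472.
137438953472 * 0.693147 = 95265398282.26.

95265398282.26


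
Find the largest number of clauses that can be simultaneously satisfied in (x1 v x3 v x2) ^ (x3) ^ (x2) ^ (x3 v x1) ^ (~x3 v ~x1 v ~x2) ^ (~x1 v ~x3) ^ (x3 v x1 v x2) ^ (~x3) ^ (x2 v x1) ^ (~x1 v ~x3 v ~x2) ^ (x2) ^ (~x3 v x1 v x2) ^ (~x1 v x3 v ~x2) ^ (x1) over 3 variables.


Enumerate all 8 truth assignments.
For each, count how many of the 14 clauses are satisfied.
The formula is not fully satisfiable, so the maximum is below 14.
Maximum simultaneously satisfiable clauses = 12.

12


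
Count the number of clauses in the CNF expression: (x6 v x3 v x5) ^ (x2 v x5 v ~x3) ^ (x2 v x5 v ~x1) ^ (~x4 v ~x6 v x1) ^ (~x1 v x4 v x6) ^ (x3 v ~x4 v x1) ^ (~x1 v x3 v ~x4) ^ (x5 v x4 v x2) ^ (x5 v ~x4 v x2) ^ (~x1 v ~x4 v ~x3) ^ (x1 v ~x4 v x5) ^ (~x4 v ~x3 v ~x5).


Each group enclosed in parentheses joined by ^ is one clause.
Counting the conjuncts: 12 clauses.

12


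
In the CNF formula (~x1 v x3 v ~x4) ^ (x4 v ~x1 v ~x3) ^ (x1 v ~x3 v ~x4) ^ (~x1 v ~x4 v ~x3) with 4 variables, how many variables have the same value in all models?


Find all satisfying assignments: 8 model(s).
Check which variables have the same value in every model.
No variable is fixed across all models.
Backbone size = 0.

0


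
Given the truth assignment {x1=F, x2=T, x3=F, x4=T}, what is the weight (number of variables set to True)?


The weight is the number of variables assigned True.
True variables: x2, x4.
Weight = 2.

2


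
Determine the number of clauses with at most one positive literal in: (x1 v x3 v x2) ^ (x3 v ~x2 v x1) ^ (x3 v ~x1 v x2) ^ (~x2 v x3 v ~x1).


A Horn clause has at most one positive literal.
Clause 1: 3 positive lit(s) -> not Horn
Clause 2: 2 positive lit(s) -> not Horn
Clause 3: 2 positive lit(s) -> not Horn
Clause 4: 1 positive lit(s) -> Horn
Total Horn clauses = 1.

1


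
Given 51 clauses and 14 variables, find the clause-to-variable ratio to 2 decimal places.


Clause-to-variable ratio = clauses / variables.
51 / 14 = 3.64.

3.64


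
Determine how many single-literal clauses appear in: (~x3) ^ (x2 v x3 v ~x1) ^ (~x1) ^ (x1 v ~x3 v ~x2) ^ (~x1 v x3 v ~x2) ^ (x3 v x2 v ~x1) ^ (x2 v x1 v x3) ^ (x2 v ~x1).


A unit clause contains exactly one literal.
Unit clauses found: (~x3), (~x1).
Count = 2.

2


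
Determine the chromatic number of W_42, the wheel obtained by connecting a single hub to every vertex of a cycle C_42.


W_42 consists of the cycle C_42 together with a hub vertex adjacent to every cycle vertex.
The cycle C_42 needs 2 colors (even cycle -> 2).
The hub is adjacent to every cycle vertex, so it must receive a new color distinct from all of them.
Chromatic number = 2 + 1 = 3.

3


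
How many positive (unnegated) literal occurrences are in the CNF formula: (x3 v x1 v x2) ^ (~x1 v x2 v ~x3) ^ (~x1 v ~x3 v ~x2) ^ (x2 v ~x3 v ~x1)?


Scan each clause for unnegated literals.
Clause 1: 3 positive; Clause 2: 1 positive; Clause 3: 0 positive; Clause 4: 1 positive.
Total positive literal occurrences = 5.

5


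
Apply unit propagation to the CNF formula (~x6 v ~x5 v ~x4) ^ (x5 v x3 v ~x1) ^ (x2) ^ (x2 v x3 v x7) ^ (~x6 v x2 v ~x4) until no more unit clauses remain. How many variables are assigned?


Unit propagation repeatedly assigns the literal in any unit clause, then simplifies.
Assignments in order: x2 = T.
No further unit clauses remain.
Total variables assigned = 1.

1


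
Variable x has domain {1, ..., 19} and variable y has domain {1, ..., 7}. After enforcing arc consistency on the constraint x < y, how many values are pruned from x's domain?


For the constraint x < y, x needs a supporting value in y's domain.
x can be at most 6 (one less than y's maximum).
Valid x values from domain: 6 out of 19.
Pruned = 19 - 6 = 13.

13


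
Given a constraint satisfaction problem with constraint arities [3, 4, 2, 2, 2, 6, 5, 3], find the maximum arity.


The arities are: 3, 4, 2, 2, 2, 6, 5, 3.
Scan for the maximum value.
Maximum arity = 6.

6


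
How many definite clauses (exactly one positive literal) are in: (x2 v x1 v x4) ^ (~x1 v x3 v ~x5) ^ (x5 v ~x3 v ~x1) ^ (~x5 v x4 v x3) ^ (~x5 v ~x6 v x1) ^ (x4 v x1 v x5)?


A definite clause has exactly one positive literal.
Clause 1: 3 positive -> not definite
Clause 2: 1 positive -> definite
Clause 3: 1 positive -> definite
Clause 4: 2 positive -> not definite
Clause 5: 1 positive -> definite
Clause 6: 3 positive -> not definite
Definite clause count = 3.

3


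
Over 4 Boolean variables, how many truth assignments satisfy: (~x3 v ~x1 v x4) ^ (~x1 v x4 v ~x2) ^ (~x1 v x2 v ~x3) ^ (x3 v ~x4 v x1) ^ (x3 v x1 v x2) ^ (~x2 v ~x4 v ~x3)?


Enumerate all 16 truth assignments over 4 variables.
Test each against every clause.
Satisfying assignments found: 7.

7


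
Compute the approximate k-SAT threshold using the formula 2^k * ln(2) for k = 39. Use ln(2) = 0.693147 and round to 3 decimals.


Using the asymptotic formula: threshold ~ 2^k * ln(2).
2^39 = 549755813888.
549755813888 * 0.693147 = 381061593129.026.

381061593129.026


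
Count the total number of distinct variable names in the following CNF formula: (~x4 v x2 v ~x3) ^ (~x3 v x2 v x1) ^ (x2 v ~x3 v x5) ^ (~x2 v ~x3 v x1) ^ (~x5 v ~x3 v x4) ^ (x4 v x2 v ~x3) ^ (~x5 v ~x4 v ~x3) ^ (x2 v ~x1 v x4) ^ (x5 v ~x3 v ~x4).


Identify each distinct variable in the formula.
Variables found: x1, x2, x3, x4, x5.
Total distinct variables = 5.

5


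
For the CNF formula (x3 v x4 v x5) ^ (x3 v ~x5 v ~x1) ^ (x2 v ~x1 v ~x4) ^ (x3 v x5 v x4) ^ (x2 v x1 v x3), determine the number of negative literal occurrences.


Scan each clause for negated literals.
Clause 1: 0 negative; Clause 2: 2 negative; Clause 3: 2 negative; Clause 4: 0 negative; Clause 5: 0 negative.
Total negative literal occurrences = 4.

4


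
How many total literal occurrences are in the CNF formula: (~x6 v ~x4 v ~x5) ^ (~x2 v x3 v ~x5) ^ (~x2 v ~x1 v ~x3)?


Clause lengths: 3, 3, 3.
Sum = 3 + 3 + 3 = 9.

9


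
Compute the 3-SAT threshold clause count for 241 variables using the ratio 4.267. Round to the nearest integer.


The 3-SAT phase transition occurs at approximately 4.267 clauses per variable.
m = 4.267 * 241 = 1028.347.
Rounded to nearest integer: 1028.

1028


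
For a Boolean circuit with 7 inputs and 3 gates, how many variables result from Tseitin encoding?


The Tseitin transformation introduces one auxiliary variable per gate.
Total variables = inputs + gates = 7 + 3 = 10.

10


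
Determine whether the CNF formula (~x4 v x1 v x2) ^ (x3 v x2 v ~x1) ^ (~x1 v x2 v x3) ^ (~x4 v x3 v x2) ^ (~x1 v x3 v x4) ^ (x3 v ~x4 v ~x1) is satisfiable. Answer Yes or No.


Check all 16 possible truth assignments.
Number of satisfying assignments found: 10.
The formula is satisfiable.

Yes


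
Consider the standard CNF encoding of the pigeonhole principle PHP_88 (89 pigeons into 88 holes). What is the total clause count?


The PHP encoding has two parts:
1) At-least-one-hole clauses: 89 (one per pigeon, each with 88 literals).
2) At-most-one-pigeon-per-hole clauses: 88 holes * C(89,2) = 88 * 3916 = 344608.
Total clauses = 89 + 344608 = 344697.

344697


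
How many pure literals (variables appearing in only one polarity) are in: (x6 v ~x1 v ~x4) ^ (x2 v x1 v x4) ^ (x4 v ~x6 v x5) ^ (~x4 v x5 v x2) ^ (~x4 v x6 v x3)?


A pure literal appears in only one polarity across all clauses.
Pure literals: x2 (positive only), x3 (positive only), x5 (positive only).
Count = 3.

3


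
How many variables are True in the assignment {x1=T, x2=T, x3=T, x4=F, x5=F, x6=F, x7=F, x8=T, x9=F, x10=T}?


The weight is the number of variables assigned True.
True variables: x1, x2, x3, x8, x10.
Weight = 5.

5


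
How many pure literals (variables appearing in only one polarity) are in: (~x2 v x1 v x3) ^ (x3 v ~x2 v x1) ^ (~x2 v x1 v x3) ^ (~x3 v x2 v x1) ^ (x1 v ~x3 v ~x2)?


A pure literal appears in only one polarity across all clauses.
Pure literals: x1 (positive only).
Count = 1.

1


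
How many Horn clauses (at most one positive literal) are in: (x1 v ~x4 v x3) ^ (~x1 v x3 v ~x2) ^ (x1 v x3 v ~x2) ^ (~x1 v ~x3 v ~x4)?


A Horn clause has at most one positive literal.
Clause 1: 2 positive lit(s) -> not Horn
Clause 2: 1 positive lit(s) -> Horn
Clause 3: 2 positive lit(s) -> not Horn
Clause 4: 0 positive lit(s) -> Horn
Total Horn clauses = 2.

2


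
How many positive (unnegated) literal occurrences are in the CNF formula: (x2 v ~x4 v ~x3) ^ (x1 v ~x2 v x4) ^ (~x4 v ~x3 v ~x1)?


Scan each clause for unnegated literals.
Clause 1: 1 positive; Clause 2: 2 positive; Clause 3: 0 positive.
Total positive literal occurrences = 3.

3


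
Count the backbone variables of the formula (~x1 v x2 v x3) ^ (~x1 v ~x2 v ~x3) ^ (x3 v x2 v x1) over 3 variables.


Find all satisfying assignments: 5 model(s).
Check which variables have the same value in every model.
No variable is fixed across all models.
Backbone size = 0.

0


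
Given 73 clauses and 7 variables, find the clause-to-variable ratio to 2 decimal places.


Clause-to-variable ratio = clauses / variables.
73 / 7 = 10.43.

10.43


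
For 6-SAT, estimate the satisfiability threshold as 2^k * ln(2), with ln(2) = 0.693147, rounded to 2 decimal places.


Using the asymptotic formula: threshold ~ 2^k * ln(2).
2^6 = 64.
64 * 0.693147 = 44.36.

44.36


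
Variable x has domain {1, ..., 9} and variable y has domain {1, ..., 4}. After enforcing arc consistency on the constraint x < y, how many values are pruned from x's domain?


For the constraint x < y, x needs a supporting value in y's domain.
x can be at most 3 (one less than y's maximum).
Valid x values from domain: 3 out of 9.
Pruned = 9 - 3 = 6.

6


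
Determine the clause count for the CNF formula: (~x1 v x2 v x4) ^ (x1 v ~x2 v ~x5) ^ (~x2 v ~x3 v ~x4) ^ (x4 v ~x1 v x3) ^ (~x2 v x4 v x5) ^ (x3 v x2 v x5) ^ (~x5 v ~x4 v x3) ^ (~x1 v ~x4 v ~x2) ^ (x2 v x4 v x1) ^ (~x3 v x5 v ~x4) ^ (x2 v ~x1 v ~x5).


Each group enclosed in parentheses joined by ^ is one clause.
Counting the conjuncts: 11 clauses.

11


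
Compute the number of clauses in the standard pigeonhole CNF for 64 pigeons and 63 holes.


The PHP encoding has two parts:
1) At-least-one-hole clauses: 64 (one per pigeon, each with 63 literals).
2) At-most-one-pigeon-per-hole clauses: 63 holes * C(64,2) = 63 * 2016 = 127008.
Total clauses = 64 + 127008 = 127072.

127072


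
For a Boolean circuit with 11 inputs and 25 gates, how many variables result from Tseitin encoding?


The Tseitin transformation introduces one auxiliary variable per gate.
Total variables = inputs + gates = 11 + 25 = 36.

36


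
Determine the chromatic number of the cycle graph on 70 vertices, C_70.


A cycle on an even number of vertices is bipartite: alternate two colors around the cycle.
Since 70 is even, two colors suffice, and at least two are needed because the graph has edges.
Chromatic number = 2.

2


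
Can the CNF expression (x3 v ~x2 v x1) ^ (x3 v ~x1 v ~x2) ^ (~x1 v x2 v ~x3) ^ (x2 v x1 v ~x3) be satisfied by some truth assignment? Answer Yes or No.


Check all 8 possible truth assignments.
Number of satisfying assignments found: 4.
The formula is satisfiable.

Yes


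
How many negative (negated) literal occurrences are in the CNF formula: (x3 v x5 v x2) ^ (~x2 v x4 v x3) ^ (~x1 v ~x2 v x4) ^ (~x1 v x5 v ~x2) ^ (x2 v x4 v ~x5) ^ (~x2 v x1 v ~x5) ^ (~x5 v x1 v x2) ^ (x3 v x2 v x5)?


Scan each clause for negated literals.
Clause 1: 0 negative; Clause 2: 1 negative; Clause 3: 2 negative; Clause 4: 2 negative; Clause 5: 1 negative; Clause 6: 2 negative; Clause 7: 1 negative; Clause 8: 0 negative.
Total negative literal occurrences = 9.

9


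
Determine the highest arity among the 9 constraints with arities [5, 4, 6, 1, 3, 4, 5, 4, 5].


The arities are: 5, 4, 6, 1, 3, 4, 5, 4, 5.
Scan for the maximum value.
Maximum arity = 6.

6


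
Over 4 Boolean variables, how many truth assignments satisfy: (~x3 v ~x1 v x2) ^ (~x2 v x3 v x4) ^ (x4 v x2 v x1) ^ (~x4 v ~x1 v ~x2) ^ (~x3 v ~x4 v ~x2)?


Enumerate all 16 truth assignments over 4 variables.
Test each against every clause.
Satisfying assignments found: 7.

7


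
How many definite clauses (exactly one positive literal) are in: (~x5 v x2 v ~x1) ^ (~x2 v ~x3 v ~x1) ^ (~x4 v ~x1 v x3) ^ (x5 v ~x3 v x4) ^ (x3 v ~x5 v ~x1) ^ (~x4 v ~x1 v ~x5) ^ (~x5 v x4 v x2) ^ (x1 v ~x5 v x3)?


A definite clause has exactly one positive literal.
Clause 1: 1 positive -> definite
Clause 2: 0 positive -> not definite
Clause 3: 1 positive -> definite
Clause 4: 2 positive -> not definite
Clause 5: 1 positive -> definite
Clause 6: 0 positive -> not definite
Clause 7: 2 positive -> not definite
Clause 8: 2 positive -> not definite
Definite clause count = 3.

3


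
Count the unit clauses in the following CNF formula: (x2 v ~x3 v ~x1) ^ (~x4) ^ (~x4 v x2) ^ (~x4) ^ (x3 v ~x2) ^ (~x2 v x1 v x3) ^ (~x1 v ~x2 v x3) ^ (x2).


A unit clause contains exactly one literal.
Unit clauses found: (~x4), (~x4), (x2).
Count = 3.

3


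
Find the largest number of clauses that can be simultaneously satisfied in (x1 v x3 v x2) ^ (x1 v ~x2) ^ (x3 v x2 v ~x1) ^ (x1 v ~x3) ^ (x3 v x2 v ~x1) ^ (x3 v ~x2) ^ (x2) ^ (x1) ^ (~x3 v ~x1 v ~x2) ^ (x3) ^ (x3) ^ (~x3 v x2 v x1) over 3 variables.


Enumerate all 8 truth assignments.
For each, count how many of the 12 clauses are satisfied.
The formula is not fully satisfiable, so the maximum is below 12.
Maximum simultaneously satisfiable clauses = 11.

11


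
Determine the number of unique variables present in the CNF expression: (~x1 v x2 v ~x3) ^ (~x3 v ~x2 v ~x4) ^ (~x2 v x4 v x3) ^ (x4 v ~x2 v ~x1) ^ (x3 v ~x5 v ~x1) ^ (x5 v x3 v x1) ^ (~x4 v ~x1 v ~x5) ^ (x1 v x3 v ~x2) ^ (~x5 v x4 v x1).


Identify each distinct variable in the formula.
Variables found: x1, x2, x3, x4, x5.
Total distinct variables = 5.

5


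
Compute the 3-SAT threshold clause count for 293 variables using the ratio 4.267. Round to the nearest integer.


The 3-SAT phase transition occurs at approximately 4.267 clauses per variable.
m = 4.267 * 293 = 1250.231.
Rounded to nearest integer: 1250.

1250


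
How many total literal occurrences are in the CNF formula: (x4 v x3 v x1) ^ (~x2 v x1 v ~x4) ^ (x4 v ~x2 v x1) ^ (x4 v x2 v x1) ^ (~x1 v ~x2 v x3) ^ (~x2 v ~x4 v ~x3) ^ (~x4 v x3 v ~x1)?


Clause lengths: 3, 3, 3, 3, 3, 3, 3.
Sum = 3 + 3 + 3 + 3 + 3 + 3 + 3 = 21.

21


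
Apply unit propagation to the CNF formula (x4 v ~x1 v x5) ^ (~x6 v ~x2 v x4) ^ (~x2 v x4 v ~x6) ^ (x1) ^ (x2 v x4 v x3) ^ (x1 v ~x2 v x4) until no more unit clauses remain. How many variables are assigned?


Unit propagation repeatedly assigns the literal in any unit clause, then simplifies.
Assignments in order: x1 = T.
No further unit clauses remain.
Total variables assigned = 1.

1


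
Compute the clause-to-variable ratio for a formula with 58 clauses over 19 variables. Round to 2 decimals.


Clause-to-variable ratio = clauses / variables.
58 / 19 = 3.05.

3.05


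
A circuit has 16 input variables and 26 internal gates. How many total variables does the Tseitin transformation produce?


The Tseitin transformation introduces one auxiliary variable per gate.
Total variables = inputs + gates = 16 + 26 = 42.

42


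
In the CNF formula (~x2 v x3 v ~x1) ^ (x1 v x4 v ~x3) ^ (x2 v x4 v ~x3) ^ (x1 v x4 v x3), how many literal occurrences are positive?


Scan each clause for unnegated literals.
Clause 1: 1 positive; Clause 2: 2 positive; Clause 3: 2 positive; Clause 4: 3 positive.
Total positive literal occurrences = 8.

8


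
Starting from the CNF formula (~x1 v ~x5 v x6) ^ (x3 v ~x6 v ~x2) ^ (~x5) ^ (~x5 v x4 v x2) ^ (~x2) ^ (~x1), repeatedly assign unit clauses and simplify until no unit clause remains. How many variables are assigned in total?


Unit propagation repeatedly assigns the literal in any unit clause, then simplifies.
Assignments in order: x5 = F, x2 = F, x1 = F.
No further unit clauses remain.
Total variables assigned = 3.

3


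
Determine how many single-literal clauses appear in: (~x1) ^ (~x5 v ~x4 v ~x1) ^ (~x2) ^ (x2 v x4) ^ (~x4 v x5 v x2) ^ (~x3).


A unit clause contains exactly one literal.
Unit clauses found: (~x1), (~x2), (~x3).
Count = 3.

3


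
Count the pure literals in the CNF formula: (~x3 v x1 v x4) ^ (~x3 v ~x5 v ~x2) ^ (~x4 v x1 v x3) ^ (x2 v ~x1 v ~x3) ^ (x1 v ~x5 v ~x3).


A pure literal appears in only one polarity across all clauses.
Pure literals: x5 (negative only).
Count = 1.

1


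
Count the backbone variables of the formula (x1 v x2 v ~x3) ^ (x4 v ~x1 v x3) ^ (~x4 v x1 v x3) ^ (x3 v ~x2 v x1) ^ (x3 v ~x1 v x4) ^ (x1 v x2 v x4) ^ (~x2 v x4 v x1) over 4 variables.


Find all satisfying assignments: 7 model(s).
Check which variables have the same value in every model.
No variable is fixed across all models.
Backbone size = 0.

0


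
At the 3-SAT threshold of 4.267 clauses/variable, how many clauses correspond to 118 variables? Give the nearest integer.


The 3-SAT phase transition occurs at approximately 4.267 clauses per variable.
m = 4.267 * 118 = 503.506.
Rounded to nearest integer: 504.

504


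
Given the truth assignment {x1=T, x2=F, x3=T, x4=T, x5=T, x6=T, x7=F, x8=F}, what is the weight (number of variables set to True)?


The weight is the number of variables assigned True.
True variables: x1, x3, x4, x5, x6.
Weight = 5.

5


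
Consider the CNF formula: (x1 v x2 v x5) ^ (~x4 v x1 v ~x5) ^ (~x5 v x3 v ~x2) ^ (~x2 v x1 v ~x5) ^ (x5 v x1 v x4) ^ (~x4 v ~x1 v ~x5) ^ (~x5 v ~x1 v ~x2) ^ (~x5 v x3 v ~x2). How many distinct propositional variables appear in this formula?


Identify each distinct variable in the formula.
Variables found: x1, x2, x3, x4, x5.
Total distinct variables = 5.

5


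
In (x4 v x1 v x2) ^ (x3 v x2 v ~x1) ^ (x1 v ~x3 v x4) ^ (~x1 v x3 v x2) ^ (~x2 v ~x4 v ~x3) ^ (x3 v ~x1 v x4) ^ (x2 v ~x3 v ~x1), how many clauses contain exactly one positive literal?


A definite clause has exactly one positive literal.
Clause 1: 3 positive -> not definite
Clause 2: 2 positive -> not definite
Clause 3: 2 positive -> not definite
Clause 4: 2 positive -> not definite
Clause 5: 0 positive -> not definite
Clause 6: 2 positive -> not definite
Clause 7: 1 positive -> definite
Definite clause count = 1.

1


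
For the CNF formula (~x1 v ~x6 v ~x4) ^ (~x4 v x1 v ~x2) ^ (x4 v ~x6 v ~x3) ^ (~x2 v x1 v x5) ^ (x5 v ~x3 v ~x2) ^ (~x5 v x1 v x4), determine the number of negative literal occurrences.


Scan each clause for negated literals.
Clause 1: 3 negative; Clause 2: 2 negative; Clause 3: 2 negative; Clause 4: 1 negative; Clause 5: 2 negative; Clause 6: 1 negative.
Total negative literal occurrences = 11.

11


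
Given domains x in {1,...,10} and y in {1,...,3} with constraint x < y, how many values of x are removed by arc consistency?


For the constraint x < y, x needs a supporting value in y's domain.
x can be at most 2 (one less than y's maximum).
Valid x values from domain: 2 out of 10.
Pruned = 10 - 2 = 8.

8


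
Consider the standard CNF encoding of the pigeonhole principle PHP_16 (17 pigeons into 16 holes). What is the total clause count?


The PHP encoding has two parts:
1) At-least-one-hole clauses: 17 (one per pigeon, each with 16 literals).
2) At-most-one-pigeon-per-hole clauses: 16 holes * C(17,2) = 16 * 136 = 2176.
Total clauses = 17 + 2176 = 2193.

2193


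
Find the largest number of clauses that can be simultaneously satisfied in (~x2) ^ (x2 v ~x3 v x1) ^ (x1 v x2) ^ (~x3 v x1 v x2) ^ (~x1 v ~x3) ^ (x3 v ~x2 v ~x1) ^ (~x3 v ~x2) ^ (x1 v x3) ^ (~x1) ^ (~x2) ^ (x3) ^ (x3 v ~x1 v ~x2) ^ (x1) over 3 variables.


Enumerate all 8 truth assignments.
For each, count how many of the 13 clauses are satisfied.
The formula is not fully satisfiable, so the maximum is below 13.
Maximum simultaneously satisfiable clauses = 11.

11


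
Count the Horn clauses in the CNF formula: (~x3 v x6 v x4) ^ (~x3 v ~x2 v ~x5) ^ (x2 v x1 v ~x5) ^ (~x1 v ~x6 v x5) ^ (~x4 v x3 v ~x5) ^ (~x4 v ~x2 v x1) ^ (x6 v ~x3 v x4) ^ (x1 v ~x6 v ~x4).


A Horn clause has at most one positive literal.
Clause 1: 2 positive lit(s) -> not Horn
Clause 2: 0 positive lit(s) -> Horn
Clause 3: 2 positive lit(s) -> not Horn
Clause 4: 1 positive lit(s) -> Horn
Clause 5: 1 positive lit(s) -> Horn
Clause 6: 1 positive lit(s) -> Horn
Clause 7: 2 positive lit(s) -> not Horn
Clause 8: 1 positive lit(s) -> Horn
Total Horn clauses = 5.

5


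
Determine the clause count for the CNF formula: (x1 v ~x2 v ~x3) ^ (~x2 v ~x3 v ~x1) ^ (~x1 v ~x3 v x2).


Each group enclosed in parentheses joined by ^ is one clause.
Counting the conjuncts: 3 clauses.

3


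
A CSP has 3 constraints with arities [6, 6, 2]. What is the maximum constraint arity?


The arities are: 6, 6, 2.
Scan for the maximum value.
Maximum arity = 6.

6


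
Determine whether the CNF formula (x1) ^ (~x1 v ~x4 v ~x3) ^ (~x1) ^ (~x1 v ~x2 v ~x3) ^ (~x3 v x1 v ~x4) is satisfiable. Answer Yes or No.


Check all 16 possible truth assignments.
Number of satisfying assignments found: 0.
The formula is unsatisfiable.

No


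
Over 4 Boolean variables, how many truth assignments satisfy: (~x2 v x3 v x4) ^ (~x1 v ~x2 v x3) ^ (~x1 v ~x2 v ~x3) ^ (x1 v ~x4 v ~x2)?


Enumerate all 16 truth assignments over 4 variables.
Test each against every clause.
Satisfying assignments found: 9.

9


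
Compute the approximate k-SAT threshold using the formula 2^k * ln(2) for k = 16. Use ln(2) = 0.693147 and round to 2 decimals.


Using the asymptotic formula: threshold ~ 2^k * ln(2).
2^16 = 65536.
65536 * 0.693147 = 45426.08.

45426.08


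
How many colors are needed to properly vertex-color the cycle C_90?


A cycle on an even number of vertices is bipartite: alternate two colors around the cycle.
Since 90 is even, two colors suffice, and at least two are needed because the graph has edges.
Chromatic number = 2.

2


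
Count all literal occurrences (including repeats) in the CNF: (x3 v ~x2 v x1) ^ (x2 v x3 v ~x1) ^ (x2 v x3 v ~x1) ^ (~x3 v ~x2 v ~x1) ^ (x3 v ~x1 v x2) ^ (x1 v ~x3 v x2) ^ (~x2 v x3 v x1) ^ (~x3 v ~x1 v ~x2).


Clause lengths: 3, 3, 3, 3, 3, 3, 3, 3.
Sum = 3 + 3 + 3 + 3 + 3 + 3 + 3 + 3 = 24.

24


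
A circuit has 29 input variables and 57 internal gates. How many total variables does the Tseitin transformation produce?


The Tseitin transformation introduces one auxiliary variable per gate.
Total variables = inputs + gates = 29 + 57 = 86.

86


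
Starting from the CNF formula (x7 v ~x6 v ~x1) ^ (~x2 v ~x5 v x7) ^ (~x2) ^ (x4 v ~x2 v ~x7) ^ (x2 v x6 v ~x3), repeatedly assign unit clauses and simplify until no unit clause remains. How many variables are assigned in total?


Unit propagation repeatedly assigns the literal in any unit clause, then simplifies.
Assignments in order: x2 = F.
No further unit clauses remain.
Total variables assigned = 1.

1


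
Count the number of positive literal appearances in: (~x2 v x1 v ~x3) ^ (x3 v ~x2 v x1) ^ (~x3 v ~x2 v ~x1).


Scan each clause for unnegated literals.
Clause 1: 1 positive; Clause 2: 2 positive; Clause 3: 0 positive.
Total positive literal occurrences = 3.

3


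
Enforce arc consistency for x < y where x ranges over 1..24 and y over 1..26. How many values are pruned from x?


For the constraint x < y, x needs a supporting value in y's domain.
x can be at most 25 (one less than y's maximum).
Valid x values from domain: 24 out of 24.
Pruned = 24 - 24 = 0.

0


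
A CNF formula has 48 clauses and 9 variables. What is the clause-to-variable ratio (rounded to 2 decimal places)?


Clause-to-variable ratio = clauses / variables.
48 / 9 = 5.33.

5.33


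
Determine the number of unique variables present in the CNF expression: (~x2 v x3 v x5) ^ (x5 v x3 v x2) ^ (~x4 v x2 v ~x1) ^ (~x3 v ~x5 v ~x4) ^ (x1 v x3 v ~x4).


Identify each distinct variable in the formula.
Variables found: x1, x2, x3, x4, x5.
Total distinct variables = 5.

5


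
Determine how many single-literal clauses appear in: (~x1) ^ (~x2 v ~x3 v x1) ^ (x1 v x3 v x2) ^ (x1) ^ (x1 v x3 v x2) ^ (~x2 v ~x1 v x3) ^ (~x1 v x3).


A unit clause contains exactly one literal.
Unit clauses found: (~x1), (x1).
Count = 2.

2


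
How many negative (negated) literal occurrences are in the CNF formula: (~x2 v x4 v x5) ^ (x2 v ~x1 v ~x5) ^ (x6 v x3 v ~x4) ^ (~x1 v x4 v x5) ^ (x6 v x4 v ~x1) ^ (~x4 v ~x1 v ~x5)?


Scan each clause for negated literals.
Clause 1: 1 negative; Clause 2: 2 negative; Clause 3: 1 negative; Clause 4: 1 negative; Clause 5: 1 negative; Clause 6: 3 negative.
Total negative literal occurrences = 9.

9


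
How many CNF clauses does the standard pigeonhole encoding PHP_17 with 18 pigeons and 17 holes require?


The PHP encoding has two parts:
1) At-least-one-hole clauses: 18 (one per pigeon, each with 17 literals).
2) At-most-one-pigeon-per-hole clauses: 17 holes * C(18,2) = 17 * 153 = 2601.
Total clauses = 18 + 2601 = 2619.

2619


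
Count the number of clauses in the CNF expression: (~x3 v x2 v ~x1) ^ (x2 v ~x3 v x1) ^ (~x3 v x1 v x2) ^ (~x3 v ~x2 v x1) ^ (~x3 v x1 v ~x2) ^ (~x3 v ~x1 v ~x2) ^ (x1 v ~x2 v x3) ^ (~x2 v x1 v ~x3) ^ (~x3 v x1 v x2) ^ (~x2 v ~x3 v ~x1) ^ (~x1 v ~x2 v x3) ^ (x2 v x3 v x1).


Each group enclosed in parentheses joined by ^ is one clause.
Counting the conjuncts: 12 clauses.

12


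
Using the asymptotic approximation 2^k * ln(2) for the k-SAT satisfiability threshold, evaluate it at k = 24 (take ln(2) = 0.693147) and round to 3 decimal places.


Using the asymptotic formula: threshold ~ 2^k * ln(2).
2^24 = 16777216.
16777216 * 0.693147 = 11629076.939.

11629076.939


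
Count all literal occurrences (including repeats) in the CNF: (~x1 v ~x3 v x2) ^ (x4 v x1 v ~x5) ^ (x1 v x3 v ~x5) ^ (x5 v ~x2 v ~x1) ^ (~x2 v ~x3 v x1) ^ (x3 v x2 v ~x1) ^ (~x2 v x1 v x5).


Clause lengths: 3, 3, 3, 3, 3, 3, 3.
Sum = 3 + 3 + 3 + 3 + 3 + 3 + 3 = 21.

21


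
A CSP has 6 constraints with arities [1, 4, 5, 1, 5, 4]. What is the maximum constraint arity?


The arities are: 1, 4, 5, 1, 5, 4.
Scan for the maximum value.
Maximum arity = 5.

5


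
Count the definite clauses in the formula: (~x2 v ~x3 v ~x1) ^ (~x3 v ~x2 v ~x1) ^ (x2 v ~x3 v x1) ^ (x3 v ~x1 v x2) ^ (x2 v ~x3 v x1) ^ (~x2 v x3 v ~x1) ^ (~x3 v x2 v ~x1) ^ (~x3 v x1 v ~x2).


A definite clause has exactly one positive literal.
Clause 1: 0 positive -> not definite
Clause 2: 0 positive -> not definite
Clause 3: 2 positive -> not definite
Clause 4: 2 positive -> not definite
Clause 5: 2 positive -> not definite
Clause 6: 1 positive -> definite
Clause 7: 1 positive -> definite
Clause 8: 1 positive -> definite
Definite clause count = 3.

3


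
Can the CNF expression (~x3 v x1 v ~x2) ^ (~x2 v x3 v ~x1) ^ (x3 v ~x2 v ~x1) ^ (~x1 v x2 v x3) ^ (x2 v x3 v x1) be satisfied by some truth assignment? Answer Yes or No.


Check all 8 possible truth assignments.
Number of satisfying assignments found: 4.
The formula is satisfiable.

Yes


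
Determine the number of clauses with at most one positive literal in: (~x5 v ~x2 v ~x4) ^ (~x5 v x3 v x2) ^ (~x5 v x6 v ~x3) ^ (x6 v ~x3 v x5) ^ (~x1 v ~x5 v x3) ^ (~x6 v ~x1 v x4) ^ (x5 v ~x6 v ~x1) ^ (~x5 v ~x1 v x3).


A Horn clause has at most one positive literal.
Clause 1: 0 positive lit(s) -> Horn
Clause 2: 2 positive lit(s) -> not Horn
Clause 3: 1 positive lit(s) -> Horn
Clause 4: 2 positive lit(s) -> not Horn
Clause 5: 1 positive lit(s) -> Horn
Clause 6: 1 positive lit(s) -> Horn
Clause 7: 1 positive lit(s) -> Horn
Clause 8: 1 positive lit(s) -> Horn
Total Horn clauses = 6.

6


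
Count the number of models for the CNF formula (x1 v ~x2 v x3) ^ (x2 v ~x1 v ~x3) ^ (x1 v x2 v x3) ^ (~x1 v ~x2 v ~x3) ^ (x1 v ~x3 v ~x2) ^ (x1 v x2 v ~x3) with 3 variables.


Enumerate all 8 truth assignments over 3 variables.
Test each against every clause.
Satisfying assignments found: 2.

2


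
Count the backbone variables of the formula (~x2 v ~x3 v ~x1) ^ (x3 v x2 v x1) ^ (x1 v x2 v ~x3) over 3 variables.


Find all satisfying assignments: 5 model(s).
Check which variables have the same value in every model.
No variable is fixed across all models.
Backbone size = 0.

0


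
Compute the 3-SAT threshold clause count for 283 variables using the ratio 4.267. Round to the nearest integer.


The 3-SAT phase transition occurs at approximately 4.267 clauses per variable.
m = 4.267 * 283 = 1207.561.
Rounded to nearest integer: 1208.

1208


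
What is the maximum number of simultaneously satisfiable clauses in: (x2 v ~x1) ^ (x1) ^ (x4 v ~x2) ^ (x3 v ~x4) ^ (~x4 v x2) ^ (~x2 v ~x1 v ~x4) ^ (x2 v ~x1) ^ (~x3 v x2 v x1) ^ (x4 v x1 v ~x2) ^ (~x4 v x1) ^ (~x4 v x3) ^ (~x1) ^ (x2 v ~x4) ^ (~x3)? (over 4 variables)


Enumerate all 16 truth assignments.
For each, count how many of the 14 clauses are satisfied.
The formula is not fully satisfiable, so the maximum is below 14.
Maximum simultaneously satisfiable clauses = 13.

13


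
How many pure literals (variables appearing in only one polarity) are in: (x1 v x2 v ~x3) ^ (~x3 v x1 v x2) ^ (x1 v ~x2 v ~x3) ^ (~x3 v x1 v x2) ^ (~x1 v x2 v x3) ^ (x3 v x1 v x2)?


A pure literal appears in only one polarity across all clauses.
No pure literals found.
Count = 0.

0


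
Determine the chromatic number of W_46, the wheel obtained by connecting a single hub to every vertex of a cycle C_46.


W_46 consists of the cycle C_46 together with a hub vertex adjacent to every cycle vertex.
The cycle C_46 needs 2 colors (even cycle -> 2).
The hub is adjacent to every cycle vertex, so it must receive a new color distinct from all of them.
Chromatic number = 2 + 1 = 3.

3


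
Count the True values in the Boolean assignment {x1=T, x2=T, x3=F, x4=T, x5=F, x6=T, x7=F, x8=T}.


The weight is the number of variables assigned True.
True variables: x1, x2, x4, x6, x8.
Weight = 5.

5


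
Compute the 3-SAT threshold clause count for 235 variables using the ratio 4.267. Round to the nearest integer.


The 3-SAT phase transition occurs at approximately 4.267 clauses per variable.
m = 4.267 * 235 = 1002.745.
Rounded to nearest integer: 1003.

1003


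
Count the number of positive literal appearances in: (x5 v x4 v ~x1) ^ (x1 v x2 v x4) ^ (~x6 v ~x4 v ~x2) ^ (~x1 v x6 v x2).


Scan each clause for unnegated literals.
Clause 1: 2 positive; Clause 2: 3 positive; Clause 3: 0 positive; Clause 4: 2 positive.
Total positive literal occurrences = 7.

7


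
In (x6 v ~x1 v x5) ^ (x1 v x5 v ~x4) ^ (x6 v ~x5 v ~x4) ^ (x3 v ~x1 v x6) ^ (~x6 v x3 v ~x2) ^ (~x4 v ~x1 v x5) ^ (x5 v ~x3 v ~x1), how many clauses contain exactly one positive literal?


A definite clause has exactly one positive literal.
Clause 1: 2 positive -> not definite
Clause 2: 2 positive -> not definite
Clause 3: 1 positive -> definite
Clause 4: 2 positive -> not definite
Clause 5: 1 positive -> definite
Clause 6: 1 positive -> definite
Clause 7: 1 positive -> definite
Definite clause count = 4.

4


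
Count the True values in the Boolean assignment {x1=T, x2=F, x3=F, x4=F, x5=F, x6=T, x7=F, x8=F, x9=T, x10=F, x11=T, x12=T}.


The weight is the number of variables assigned True.
True variables: x1, x6, x9, x11, x12.
Weight = 5.

5


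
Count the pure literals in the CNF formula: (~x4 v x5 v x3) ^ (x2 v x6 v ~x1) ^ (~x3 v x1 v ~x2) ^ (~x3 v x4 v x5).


A pure literal appears in only one polarity across all clauses.
Pure literals: x5 (positive only), x6 (positive only).
Count = 2.

2


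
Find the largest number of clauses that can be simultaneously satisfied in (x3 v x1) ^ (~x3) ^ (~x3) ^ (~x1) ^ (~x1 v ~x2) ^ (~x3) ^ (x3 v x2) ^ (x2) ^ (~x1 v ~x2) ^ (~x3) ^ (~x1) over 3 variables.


Enumerate all 8 truth assignments.
For each, count how many of the 11 clauses are satisfied.
The formula is not fully satisfiable, so the maximum is below 11.
Maximum simultaneously satisfiable clauses = 10.

10


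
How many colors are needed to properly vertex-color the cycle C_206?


A cycle on an even number of vertices is bipartite: alternate two colors around the cycle.
Since 206 is even, two colors suffice, and at least two are needed because the graph has edges.
Chromatic number = 2.

2


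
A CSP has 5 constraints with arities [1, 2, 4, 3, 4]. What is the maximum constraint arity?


The arities are: 1, 2, 4, 3, 4.
Scan for the maximum value.
Maximum arity = 4.

4


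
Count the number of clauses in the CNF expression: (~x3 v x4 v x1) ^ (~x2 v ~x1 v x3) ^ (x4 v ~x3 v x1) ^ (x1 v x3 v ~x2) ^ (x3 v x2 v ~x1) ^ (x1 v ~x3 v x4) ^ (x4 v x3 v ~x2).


Each group enclosed in parentheses joined by ^ is one clause.
Counting the conjuncts: 7 clauses.

7
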